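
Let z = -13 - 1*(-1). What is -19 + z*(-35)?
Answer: 401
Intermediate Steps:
z = -12 (z = -13 + 1 = -12)
-19 + z*(-35) = -19 - 12*(-35) = -19 + 420 = 401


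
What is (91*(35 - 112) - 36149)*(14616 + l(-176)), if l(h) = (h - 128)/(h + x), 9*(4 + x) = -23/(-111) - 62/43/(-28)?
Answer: -68278666758956640/108234353 ≈ -6.3084e+8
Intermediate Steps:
x = -2388305/601398 (x = -4 + (-23/(-111) - 62/43/(-28))/9 = -4 + (-23*(-1/111) - 62*1/43*(-1/28))/9 = -4 + (23/111 - 62/43*(-1/28))/9 = -4 + (23/111 + 31/602)/9 = -4 + (⅑)*(17287/66822) = -4 + 17287/601398 = -2388305/601398 ≈ -3.9713)
l(h) = (-128 + h)/(-2388305/601398 + h) (l(h) = (h - 128)/(h - 2388305/601398) = (-128 + h)/(-2388305/601398 + h))
(91*(35 - 112) - 36149)*(14616 + l(-176)) = (91*(35 - 112) - 36149)*(14616 + 601398*(-128 - 176)/(-2388305 + 601398*(-176))) = (91*(-77) - 36149)*(14616 + 601398*(-304)/(-2388305 - 105846048)) = (-7007 - 36149)*(14616 + 601398*(-304)/(-108234353)) = -43156*(14616 + 601398*(-1/108234353)*(-304)) = -43156*(14616 + 182824992/108234353) = -43156*1582136128440/108234353 = -68278666758956640/108234353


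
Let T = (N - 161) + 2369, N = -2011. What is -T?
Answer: -197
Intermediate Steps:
T = 197 (T = (-2011 - 161) + 2369 = -2172 + 2369 = 197)
-T = -1*197 = -197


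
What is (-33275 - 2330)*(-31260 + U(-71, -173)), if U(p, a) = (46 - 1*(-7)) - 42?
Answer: 1112620645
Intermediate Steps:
U(p, a) = 11 (U(p, a) = (46 + 7) - 42 = 53 - 42 = 11)
(-33275 - 2330)*(-31260 + U(-71, -173)) = (-33275 - 2330)*(-31260 + 11) = -35605*(-31249) = 1112620645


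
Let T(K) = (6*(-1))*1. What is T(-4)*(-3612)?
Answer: 21672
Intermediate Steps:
T(K) = -6 (T(K) = -6*1 = -6)
T(-4)*(-3612) = -6*(-3612) = 21672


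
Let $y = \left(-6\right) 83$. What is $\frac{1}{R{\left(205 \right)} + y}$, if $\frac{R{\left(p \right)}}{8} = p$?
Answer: $\frac{1}{1142} \approx 0.00087566$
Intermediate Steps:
$y = -498$
$R{\left(p \right)} = 8 p$
$\frac{1}{R{\left(205 \right)} + y} = \frac{1}{8 \cdot 205 - 498} = \frac{1}{1640 - 498} = \frac{1}{1142}$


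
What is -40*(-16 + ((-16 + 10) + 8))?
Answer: 560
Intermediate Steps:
-40*(-16 + ((-16 + 10) + 8)) = -40*(-16 + (-6 + 8)) = -40*(-16 + 2) = -40*(-14) = 560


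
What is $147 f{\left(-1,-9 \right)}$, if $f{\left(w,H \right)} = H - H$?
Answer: $0$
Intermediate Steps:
$f{\left(w,H \right)} = 0$
$147 f{\left(-1,-9 \right)} = 147 \cdot 0 = 0$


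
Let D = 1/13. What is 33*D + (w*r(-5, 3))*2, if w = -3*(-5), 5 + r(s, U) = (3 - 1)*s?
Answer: -5817/13 ≈ -447.46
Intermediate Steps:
r(s, U) = -5 + 2*s (r(s, U) = -5 + (3 - 1)*s = -5 + 2*s)
w = 15
D = 1/13 ≈ 0.076923
33*D + (w*r(-5, 3))*2 = 33*(1/13) + (15*(-5 + 2*(-5)))*2 = 33/13 + (15*(-5 - 10))*2 = 33/13 + (15*(-15))*2 = 33/13 - 225*2 = 33/13 - 450 = -5817/13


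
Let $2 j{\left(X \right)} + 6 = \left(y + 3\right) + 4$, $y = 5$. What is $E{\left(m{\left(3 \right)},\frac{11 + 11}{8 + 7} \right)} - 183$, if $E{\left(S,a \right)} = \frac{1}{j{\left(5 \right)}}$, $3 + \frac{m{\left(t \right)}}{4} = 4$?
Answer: $- \frac{548}{3} \approx -182.67$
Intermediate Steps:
$j{\left(X \right)} = 3$ ($j{\left(X \right)} = -3 + \frac{\left(5 + 3\right) + 4}{2} = -3 + \frac{8 + 4}{2} = -3 + \frac{1}{2} \cdot 12 = -3 + 6 = 3$)
$m{\left(t \right)} = 4$ ($m{\left(t \right)} = -12 + 4 \cdot 4 = -12 + 16 = 4$)
$E{\left(S,a \right)} = \frac{1}{3}$
$E{\left(m{\left(3 \right)},\frac{11 + 11}{8 + 7} \right)} - 183 = \frac{1}{3} - 183 = - \frac{548}{3}$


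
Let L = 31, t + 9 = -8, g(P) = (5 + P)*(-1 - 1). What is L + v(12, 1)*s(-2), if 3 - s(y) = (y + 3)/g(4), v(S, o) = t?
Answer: -377/18 ≈ -20.944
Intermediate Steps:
g(P) = -10 - 2*P (g(P) = (5 + P)*(-2) = -10 - 2*P)
t = -17 (t = -9 - 8 = -17)
v(S, o) = -17
s(y) = 19/6 + y/18 (s(y) = 3 - (y + 3)/(-10 - 2*4) = 3 - (3 + y)/(-10 - 8) = 3 - (3 + y)/(-18) = 3 - (3 + y)*(-1)/18 = 3 - (-⅙ - y/18) = 3 + (⅙ + y/18) = 19/6 + y/18)
L + v(12, 1)*s(-2) = 31 - 17*(19/6 + (1/18)*(-2)) = 31 - 17*(19/6 - ⅑) = 31 - 17*55/18 = 31 - 935/18 = -377/18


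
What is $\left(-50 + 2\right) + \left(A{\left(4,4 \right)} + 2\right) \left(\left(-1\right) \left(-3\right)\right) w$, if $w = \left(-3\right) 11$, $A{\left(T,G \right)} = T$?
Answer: $-642$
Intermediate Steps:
$w = -33$
$\left(-50 + 2\right) + \left(A{\left(4,4 \right)} + 2\right) \left(\left(-1\right) \left(-3\right)\right) w = \left(-50 + 2\right) + \left(4 + 2\right) \left(\left(-1\right) \left(-3\right)\right) \left(-33\right) = -48 + 6 \cdot 3 \left(-33\right) = -48 + 18 \left(-33\right) = -48 - 594 = -642$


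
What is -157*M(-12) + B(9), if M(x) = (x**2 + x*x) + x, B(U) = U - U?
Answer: -43332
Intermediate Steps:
B(U) = 0
M(x) = x + 2*x**2 (M(x) = (x**2 + x**2) + x = 2*x**2 + x = x + 2*x**2)
-157*M(-12) + B(9) = -(-1884)*(1 + 2*(-12)) + 0 = -(-1884)*(1 - 24) + 0 = -(-1884)*(-23) + 0 = -157*276 + 0 = -43332 + 0 = -43332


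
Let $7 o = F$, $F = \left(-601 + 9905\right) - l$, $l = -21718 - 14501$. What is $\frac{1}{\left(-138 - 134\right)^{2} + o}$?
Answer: $\frac{7}{563411} \approx 1.2424 \cdot 10^{-5}$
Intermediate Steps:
$l = -36219$
$F = 45523$ ($F = \left(-601 + 9905\right) - -36219 = 9304 + 36219 = 45523$)
$o = \frac{45523}{7}$ ($o = \frac{1}{7} \cdot 45523 = \frac{45523}{7} \approx 6503.3$)
$\frac{1}{\left(-138 - 134\right)^{2} + o} = \frac{1}{\left(-138 - 134\right)^{2} + \frac{45523}{7}} = \frac{1}{\left(-272\right)^{2} + \frac{45523}{7}} = \frac{1}{73984 + \frac{45523}{7}} = \frac{1}{\frac{563411}{7}} = \frac{7}{563411}$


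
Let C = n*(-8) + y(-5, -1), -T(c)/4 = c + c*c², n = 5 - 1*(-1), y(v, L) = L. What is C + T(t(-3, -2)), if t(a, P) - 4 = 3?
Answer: -1449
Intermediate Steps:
t(a, P) = 7 (t(a, P) = 4 + 3 = 7)
n = 6 (n = 5 + 1 = 6)
T(c) = -4*c - 4*c³ (T(c) = -4*(c + c*c²) = -4*(c + c³) = -4*c - 4*c³)
C = -49 (C = 6*(-8) - 1 = -48 - 1 = -49)
C + T(t(-3, -2)) = -49 - 4*7*(1 + 7²) = -49 - 4*7*(1 + 49) = -49 - 4*7*50 = -49 - 1400 = -1449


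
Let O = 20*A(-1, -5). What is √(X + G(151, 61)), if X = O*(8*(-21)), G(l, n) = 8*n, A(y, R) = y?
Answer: 2*√962 ≈ 62.032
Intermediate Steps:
O = -20 (O = 20*(-1) = -20)
X = 3360 (X = -160*(-21) = -20*(-168) = 3360)
√(X + G(151, 61)) = √(3360 + 8*61) = √(3360 + 488) = √3848 = 2*√962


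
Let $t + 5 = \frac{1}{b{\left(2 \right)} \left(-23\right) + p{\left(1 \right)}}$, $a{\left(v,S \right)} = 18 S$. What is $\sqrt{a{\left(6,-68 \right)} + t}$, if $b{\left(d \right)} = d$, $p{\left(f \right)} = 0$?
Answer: $\frac{i \sqrt{2600610}}{46} \approx 35.057 i$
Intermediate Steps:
$t = - \frac{231}{46}$ ($t = -5 + \frac{1}{2 \left(-23\right) + 0} = -5 + \frac{1}{-46 + 0} = -5 + \frac{1}{-46} = -5 - \frac{1}{46} = - \frac{231}{46} \approx -5.0217$)
$\sqrt{a{\left(6,-68 \right)} + t} = \sqrt{18 \left(-68\right) - \frac{231}{46}} = \sqrt{-1224 - \frac{231}{46}} = \sqrt{- \frac{56535}{46}} = \frac{i \sqrt{2600610}}{46}$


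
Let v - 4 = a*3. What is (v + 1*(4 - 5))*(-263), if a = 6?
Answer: -5523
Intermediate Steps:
v = 22 (v = 4 + 6*3 = 4 + 18 = 22)
(v + 1*(4 - 5))*(-263) = (22 + 1*(4 - 5))*(-263) = (22 + 1*(-1))*(-263) = (22 - 1)*(-263) = 21*(-263) = -5523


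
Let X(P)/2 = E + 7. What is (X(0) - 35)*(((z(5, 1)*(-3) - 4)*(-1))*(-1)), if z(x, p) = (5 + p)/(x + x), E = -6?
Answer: 957/5 ≈ 191.40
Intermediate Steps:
X(P) = 2 (X(P) = 2*(-6 + 7) = 2*1 = 2)
z(x, p) = (5 + p)/(2*x) (z(x, p) = (5 + p)/((2*x)) = (5 + p)*(1/(2*x)) = (5 + p)/(2*x))
(X(0) - 35)*(((z(5, 1)*(-3) - 4)*(-1))*(-1)) = (2 - 35)*(((((½)*(5 + 1)/5)*(-3) - 4)*(-1))*(-1)) = -33*(((½)*(⅕)*6)*(-3) - 4)*(-1)*(-1) = -33*((⅗)*(-3) - 4)*(-1)*(-1) = -33*(-9/5 - 4)*(-1)*(-1) = -33*(-29/5*(-1))*(-1) = -957*(-1)/5 = -33*(-29/5) = 957/5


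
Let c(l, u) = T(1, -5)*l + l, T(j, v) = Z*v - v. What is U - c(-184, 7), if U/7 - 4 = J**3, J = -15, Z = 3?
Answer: -25253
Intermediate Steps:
T(j, v) = 2*v (T(j, v) = 3*v - v = 2*v)
U = -23597 (U = 28 + 7*(-15)**3 = 28 + 7*(-3375) = 28 - 23625 = -23597)
c(l, u) = -9*l (c(l, u) = (2*(-5))*l + l = -10*l + l = -9*l)
U - c(-184, 7) = -23597 - (-9)*(-184) = -23597 - 1*1656 = -23597 - 1656 = -25253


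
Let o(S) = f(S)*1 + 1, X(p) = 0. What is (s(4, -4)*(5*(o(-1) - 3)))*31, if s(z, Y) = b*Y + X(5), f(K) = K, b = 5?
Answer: 9300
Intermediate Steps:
o(S) = 1 + S (o(S) = S*1 + 1 = S + 1 = 1 + S)
s(z, Y) = 5*Y (s(z, Y) = 5*Y + 0 = 5*Y)
(s(4, -4)*(5*(o(-1) - 3)))*31 = ((5*(-4))*(5*((1 - 1) - 3)))*31 = -100*(0 - 3)*31 = -100*(-3)*31 = -20*(-15)*31 = 300*31 = 9300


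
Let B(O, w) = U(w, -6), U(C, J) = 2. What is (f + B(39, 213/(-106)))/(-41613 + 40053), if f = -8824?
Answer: 4411/780 ≈ 5.6551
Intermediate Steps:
B(O, w) = 2
(f + B(39, 213/(-106)))/(-41613 + 40053) = (-8824 + 2)/(-41613 + 40053) = -8822/(-1560) = -8822*(-1/1560) = 4411/780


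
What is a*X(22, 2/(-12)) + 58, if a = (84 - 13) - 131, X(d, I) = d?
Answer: -1262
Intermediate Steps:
a = -60 (a = 71 - 131 = -60)
a*X(22, 2/(-12)) + 58 = -60*22 + 58 = -1320 + 58 = -1262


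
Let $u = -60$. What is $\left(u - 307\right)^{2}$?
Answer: $134689$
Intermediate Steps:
$\left(u - 307\right)^{2} = \left(-60 - 307\right)^{2} = \left(-367\right)^{2} = 134689$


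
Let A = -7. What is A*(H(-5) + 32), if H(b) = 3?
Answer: -245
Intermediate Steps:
A*(H(-5) + 32) = -7*(3 + 32) = -7*35 = -245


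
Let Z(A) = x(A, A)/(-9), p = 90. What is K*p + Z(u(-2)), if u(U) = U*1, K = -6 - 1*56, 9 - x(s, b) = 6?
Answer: -16741/3 ≈ -5580.3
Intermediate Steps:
x(s, b) = 3 (x(s, b) = 9 - 1*6 = 9 - 6 = 3)
K = -62 (K = -6 - 56 = -62)
u(U) = U
Z(A) = -⅓ (Z(A) = 3/(-9) = 3*(-⅑) = -⅓)
K*p + Z(u(-2)) = -62*90 - ⅓ = -5580 - ⅓ = -16741/3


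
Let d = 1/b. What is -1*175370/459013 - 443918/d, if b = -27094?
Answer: 5520785417538426/459013 ≈ 1.2028e+10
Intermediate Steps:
d = -1/27094 (d = 1/(-27094) = -1/27094 ≈ -3.6909e-5)
-1*175370/459013 - 443918/d = -1*175370/459013 - 443918/(-1/27094) = -175370*1/459013 - 443918*(-27094) = -175370/459013 + 12027514292 = 5520785417538426/459013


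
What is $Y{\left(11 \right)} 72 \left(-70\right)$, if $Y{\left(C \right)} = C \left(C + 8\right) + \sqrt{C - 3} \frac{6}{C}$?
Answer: $-1053360 - \frac{60480 \sqrt{2}}{11} \approx -1.0611 \cdot 10^{6}$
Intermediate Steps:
$Y{\left(C \right)} = C \left(8 + C\right) + \frac{6 \sqrt{-3 + C}}{C}$ ($Y{\left(C \right)} = C \left(8 + C\right) + \sqrt{-3 + C} \frac{6}{C} = C \left(8 + C\right) + \frac{6 \sqrt{-3 + C}}{C}$)
$Y{\left(11 \right)} 72 \left(-70\right) = \frac{6 \sqrt{-3 + 11} + 11^{2} \left(8 + 11\right)}{11} \cdot 72 \left(-70\right) = \frac{6 \sqrt{8} + 121 \cdot 19}{11} \cdot 72 \left(-70\right) = \frac{6 \cdot 2 \sqrt{2} + 2299}{11} \cdot 72 \left(-70\right) = \frac{12 \sqrt{2} + 2299}{11} \cdot 72 \left(-70\right) = \frac{2299 + 12 \sqrt{2}}{11} \cdot 72 \left(-70\right) = \left(209 + \frac{12 \sqrt{2}}{11}\right) 72 \left(-70\right) = \left(15048 + \frac{864 \sqrt{2}}{11}\right) \left(-70\right) = -1053360 - \frac{60480 \sqrt{2}}{11}$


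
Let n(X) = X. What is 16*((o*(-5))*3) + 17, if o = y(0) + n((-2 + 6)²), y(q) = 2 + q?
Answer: -4303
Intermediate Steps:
o = 18 (o = (2 + 0) + (-2 + 6)² = 2 + 4² = 2 + 16 = 18)
16*((o*(-5))*3) + 17 = 16*((18*(-5))*3) + 17 = 16*(-90*3) + 17 = 16*(-270) + 17 = -4320 + 17 = -4303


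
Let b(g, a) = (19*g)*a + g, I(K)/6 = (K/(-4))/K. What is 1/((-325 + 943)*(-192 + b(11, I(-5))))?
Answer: -1/305601 ≈ -3.2722e-6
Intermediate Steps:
I(K) = -3/2 (I(K) = 6*((K/(-4))/K) = 6*((K*(-¼))/K) = 6*((-K/4)/K) = 6*(-¼) = -3/2)
b(g, a) = g + 19*a*g (b(g, a) = 19*a*g + g = g + 19*a*g)
1/((-325 + 943)*(-192 + b(11, I(-5)))) = 1/((-325 + 943)*(-192 + 11*(1 + 19*(-3/2)))) = 1/(618*(-192 + 11*(1 - 57/2))) = 1/(618*(-192 + 11*(-55/2))) = 1/(618*(-192 - 605/2)) = 1/(618*(-989/2)) = (1/618)*(-2/989) = -1/305601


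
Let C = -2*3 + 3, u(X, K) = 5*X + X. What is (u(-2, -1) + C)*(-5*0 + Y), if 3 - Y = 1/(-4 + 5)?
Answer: -30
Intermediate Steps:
Y = 2 (Y = 3 - 1/(-4 + 5) = 3 - 1/1 = 3 - 1*1 = 3 - 1 = 2)
u(X, K) = 6*X
C = -3 (C = -6 + 3 = -3)
(u(-2, -1) + C)*(-5*0 + Y) = (6*(-2) - 3)*(-5*0 + 2) = (-12 - 3)*(0 + 2) = -15*2 = -30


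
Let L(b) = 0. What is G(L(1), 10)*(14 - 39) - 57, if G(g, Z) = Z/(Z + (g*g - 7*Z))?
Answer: -317/6 ≈ -52.833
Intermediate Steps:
G(g, Z) = Z/(g² - 6*Z) (G(g, Z) = Z/(Z + (g² - 7*Z)) = Z/(g² - 6*Z))
G(L(1), 10)*(14 - 39) - 57 = (10/(0² - 6*10))*(14 - 39) - 57 = (10/(0 - 60))*(-25) - 57 = (10/(-60))*(-25) - 57 = (10*(-1/60))*(-25) - 57 = -⅙*(-25) - 57 = 25/6 - 57 = -317/6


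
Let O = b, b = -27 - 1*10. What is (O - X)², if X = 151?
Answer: 35344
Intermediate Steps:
b = -37 (b = -27 - 10 = -37)
O = -37
(O - X)² = (-37 - 1*151)² = (-37 - 151)² = (-188)² = 35344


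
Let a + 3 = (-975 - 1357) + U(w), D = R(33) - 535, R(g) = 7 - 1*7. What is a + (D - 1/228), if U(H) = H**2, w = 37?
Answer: -342229/228 ≈ -1501.0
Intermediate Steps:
R(g) = 0 (R(g) = 7 - 7 = 0)
D = -535 (D = 0 - 535 = -535)
a = -966 (a = -3 + ((-975 - 1357) + 37**2) = -3 + (-2332 + 1369) = -3 - 963 = -966)
a + (D - 1/228) = -966 + (-535 - 1/228) = -966 - 121981/228 = -342229/228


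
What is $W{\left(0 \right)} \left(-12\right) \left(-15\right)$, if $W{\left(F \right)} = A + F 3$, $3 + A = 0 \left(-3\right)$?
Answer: $-540$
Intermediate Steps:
$A = -3$ ($A = -3 + 0 \left(-3\right) = -3 + 0 = -3$)
$W{\left(F \right)} = -3 + 3 F$ ($W{\left(F \right)} = -3 + F 3 = -3 + 3 F$)
$W{\left(0 \right)} \left(-12\right) \left(-15\right) = \left(-3 + 3 \cdot 0\right) \left(-12\right) \left(-15\right) = \left(-3 + 0\right) \left(-12\right) \left(-15\right) = \left(-3\right) \left(-12\right) \left(-15\right) = 36 \left(-15\right) = -540$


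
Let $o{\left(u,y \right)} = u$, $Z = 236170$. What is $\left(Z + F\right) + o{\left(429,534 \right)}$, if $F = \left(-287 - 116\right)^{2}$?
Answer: $399008$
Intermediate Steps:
$F = 162409$ ($F = \left(-403\right)^{2} = 162409$)
$\left(Z + F\right) + o{\left(429,534 \right)} = \left(236170 + 162409\right) + 429 = 398579 + 429 = 399008$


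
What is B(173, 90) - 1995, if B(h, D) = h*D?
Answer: 13575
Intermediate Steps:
B(h, D) = D*h
B(173, 90) - 1995 = 90*173 - 1995 = 15570 - 1995 = 13575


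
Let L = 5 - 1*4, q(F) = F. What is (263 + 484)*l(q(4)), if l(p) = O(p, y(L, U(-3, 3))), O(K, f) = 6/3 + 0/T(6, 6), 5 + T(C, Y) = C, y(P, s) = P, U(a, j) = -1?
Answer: 1494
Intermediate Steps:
L = 1 (L = 5 - 4 = 1)
T(C, Y) = -5 + C
O(K, f) = 2 (O(K, f) = 6/3 + 0/(-5 + 6) = 6*(⅓) + 0/1 = 2 + 0*1 = 2 + 0 = 2)
l(p) = 2
(263 + 484)*l(q(4)) = (263 + 484)*2 = 747*2 = 1494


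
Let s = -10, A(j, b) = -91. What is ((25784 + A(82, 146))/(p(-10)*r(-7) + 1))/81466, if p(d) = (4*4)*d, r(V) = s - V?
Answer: 25693/39185146 ≈ 0.00065568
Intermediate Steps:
r(V) = -10 - V
p(d) = 16*d
((25784 + A(82, 146))/(p(-10)*r(-7) + 1))/81466 = ((25784 - 91)/((16*(-10))*(-10 - 1*(-7)) + 1))/81466 = (25693/(-160*(-10 + 7) + 1))*(1/81466) = (25693/(-160*(-3) + 1))*(1/81466) = (25693/(480 + 1))*(1/81466) = (25693/481)*(1/81466) = 25693/39185146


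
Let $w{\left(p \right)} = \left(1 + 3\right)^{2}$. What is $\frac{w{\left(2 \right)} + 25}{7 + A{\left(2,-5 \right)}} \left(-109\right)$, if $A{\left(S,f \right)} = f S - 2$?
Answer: $\frac{4469}{5} \approx 893.8$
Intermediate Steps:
$w{\left(p \right)} = 16$ ($w{\left(p \right)} = 4^{2} = 16$)
$A{\left(S,f \right)} = -2 + S f$ ($A{\left(S,f \right)} = S f - 2 = -2 + S f$)
$\frac{w{\left(2 \right)} + 25}{7 + A{\left(2,-5 \right)}} \left(-109\right) = \frac{16 + 25}{7 + \left(-2 + 2 \left(-5\right)\right)} \left(-109\right) = \frac{41}{7 - 12} \left(-109\right) = \frac{41}{-5} \left(-109\right) = 41 \left(- \frac{1}{5}\right) \left(-109\right) = \left(- \frac{41}{5}\right) \left(-109\right) = \frac{4469}{5}$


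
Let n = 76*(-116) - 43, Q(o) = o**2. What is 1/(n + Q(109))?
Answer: 1/3022 ≈ 0.00033091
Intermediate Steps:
n = -8859 (n = -8816 - 43 = -8859)
1/(n + Q(109)) = 1/(-8859 + 109**2) = 1/(-8859 + 11881) = 1/3022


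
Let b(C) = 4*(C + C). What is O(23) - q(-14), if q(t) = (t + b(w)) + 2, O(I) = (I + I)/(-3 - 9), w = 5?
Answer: -191/6 ≈ -31.833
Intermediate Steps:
O(I) = -I/6 (O(I) = (2*I)/(-12) = (2*I)*(-1/12) = -I/6)
b(C) = 8*C (b(C) = 4*(2*C) = 8*C)
q(t) = 42 + t (q(t) = (t + 8*5) + 2 = (t + 40) + 2 = (40 + t) + 2 = 42 + t)
O(23) - q(-14) = -1/6*23 - (42 - 14) = -23/6 - 1*28 = -23/6 - 28 = -191/6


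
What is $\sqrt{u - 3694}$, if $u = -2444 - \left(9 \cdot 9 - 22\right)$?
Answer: $i \sqrt{6197} \approx 78.721 i$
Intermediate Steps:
$u = -2503$ ($u = -2444 - \left(81 - 22\right) = -2444 - 59 = -2503$)
$\sqrt{u - 3694} = \sqrt{-2503 - 3694} = \sqrt{-6197} = i \sqrt{6197}$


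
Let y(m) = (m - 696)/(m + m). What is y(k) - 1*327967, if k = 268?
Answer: -43947685/134 ≈ -3.2797e+5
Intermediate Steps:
y(m) = (-696 + m)/(2*m) (y(m) = (-696 + m)/((2*m)) = (-696 + m)*(1/(2*m)) = (-696 + m)/(2*m))
y(k) - 1*327967 = (½)*(-696 + 268)/268 - 1*327967 = (½)*(1/268)*(-428) - 327967 = -107/134 - 327967 = -43947685/134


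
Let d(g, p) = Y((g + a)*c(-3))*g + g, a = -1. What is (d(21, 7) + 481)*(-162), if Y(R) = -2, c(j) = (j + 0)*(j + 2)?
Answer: -74520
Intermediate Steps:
c(j) = j*(2 + j)
d(g, p) = -g (d(g, p) = -2*g + g = -g)
(d(21, 7) + 481)*(-162) = (-1*21 + 481)*(-162) = (-21 + 481)*(-162) = 460*(-162) = -74520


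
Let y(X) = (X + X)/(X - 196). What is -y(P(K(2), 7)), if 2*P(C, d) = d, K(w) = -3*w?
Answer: 2/55 ≈ 0.036364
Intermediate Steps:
P(C, d) = d/2
y(X) = 2*X/(-196 + X) (y(X) = (2*X)/(-196 + X) = 2*X/(-196 + X))
-y(P(K(2), 7)) = -2*(½)*7/(-196 + (½)*7) = -2*7/(2*(-196 + 7/2)) = -2*7/(2*(-385/2)) = -2*7*(-2)/(2*385) = -1*(-2/55) = 2/55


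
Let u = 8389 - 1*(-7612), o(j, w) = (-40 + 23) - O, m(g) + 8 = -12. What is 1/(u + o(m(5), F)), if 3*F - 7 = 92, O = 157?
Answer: 1/15827 ≈ 6.3183e-5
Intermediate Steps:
m(g) = -20 (m(g) = -8 - 12 = -20)
F = 33 (F = 7/3 + (⅓)*92 = 7/3 + 92/3 = 33)
o(j, w) = -174 (o(j, w) = (-40 + 23) - 1*157 = -17 - 157 = -174)
u = 16001 (u = 8389 + 7612 = 16001)
1/(u + o(m(5), F)) = 1/(16001 - 174) = 1/15827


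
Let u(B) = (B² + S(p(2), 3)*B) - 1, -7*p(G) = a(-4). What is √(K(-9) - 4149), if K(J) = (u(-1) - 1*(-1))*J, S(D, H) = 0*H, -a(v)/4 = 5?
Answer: 3*I*√462 ≈ 64.483*I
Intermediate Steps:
a(v) = -20 (a(v) = -4*5 = -20)
p(G) = 20/7 (p(G) = -⅐*(-20) = 20/7)
S(D, H) = 0
u(B) = -1 + B² (u(B) = (B² + 0*B) - 1 = (B² + 0) - 1 = B² - 1 = -1 + B²)
K(J) = J (K(J) = ((-1 + (-1)²) - 1*(-1))*J = ((-1 + 1) + 1)*J = (0 + 1)*J = 1*J = J)
√(K(-9) - 4149) = √(-9 - 4149) = √(-4158) = 3*I*√462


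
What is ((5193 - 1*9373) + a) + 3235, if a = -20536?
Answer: -21481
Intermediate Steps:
((5193 - 1*9373) + a) + 3235 = ((5193 - 1*9373) - 20536) + 3235 = ((5193 - 9373) - 20536) + 3235 = (-4180 - 20536) + 3235 = -24716 + 3235 = -21481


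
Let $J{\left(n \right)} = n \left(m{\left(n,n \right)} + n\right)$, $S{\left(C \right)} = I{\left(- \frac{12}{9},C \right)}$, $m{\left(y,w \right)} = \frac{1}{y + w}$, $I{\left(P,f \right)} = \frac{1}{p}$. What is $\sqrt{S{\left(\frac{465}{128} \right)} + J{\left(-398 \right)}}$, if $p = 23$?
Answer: $\frac{\sqrt{335184014}}{46} \approx 398.0$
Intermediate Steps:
$I{\left(P,f \right)} = \frac{1}{23}$
$m{\left(y,w \right)} = \frac{1}{w + y}$
$S{\left(C \right)} = \frac{1}{23}$
$J{\left(n \right)} = n \left(n + \frac{1}{2 n}\right)$ ($J{\left(n \right)} = n \left(\frac{1}{n + n} + n\right) = n \left(\frac{1}{2 n} + n\right) = n \left(n + \frac{1}{2 n}\right)$)
$\sqrt{S{\left(\frac{465}{128} \right)} + J{\left(-398 \right)}} = \sqrt{\frac{1}{23} + \left(\frac{1}{2} + \left(-398\right)^{2}\right)} = \sqrt{\frac{1}{23} + \left(\frac{1}{2} + 158404\right)} = \sqrt{\frac{1}{23} + \frac{316809}{2}} = \sqrt{\frac{7286609}{46}} = \frac{\sqrt{335184014}}{46}$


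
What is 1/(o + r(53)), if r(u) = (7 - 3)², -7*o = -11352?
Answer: 7/11464 ≈ 0.00061061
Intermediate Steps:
o = 11352/7 (o = -⅐*(-11352) = 11352/7 ≈ 1621.7)
r(u) = 16 (r(u) = 4² = 16)
1/(o + r(53)) = 1/(11352/7 + 16) = 1/(11464/7) = 7/11464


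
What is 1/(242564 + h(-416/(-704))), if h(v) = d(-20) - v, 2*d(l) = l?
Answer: 22/5336175 ≈ 4.1228e-6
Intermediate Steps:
d(l) = l/2
h(v) = -10 - v (h(v) = (½)*(-20) - v = -10 - v)
1/(242564 + h(-416/(-704))) = 1/(242564 + (-10 - (-416)/(-704))) = 1/(242564 + (-10 - (-416)*(-1)/704)) = 1/(242564 + (-10 - 1*13/22)) = 1/(242564 + (-10 - 13/22)) = 1/(242564 - 233/22) = 1/(5336175/22) = 22/5336175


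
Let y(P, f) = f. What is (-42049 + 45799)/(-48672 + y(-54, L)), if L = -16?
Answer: -1875/24344 ≈ -0.077021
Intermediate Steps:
(-42049 + 45799)/(-48672 + y(-54, L)) = (-42049 + 45799)/(-48672 - 16) = 3750/(-48688) = 3750*(-1/48688) = -1875/24344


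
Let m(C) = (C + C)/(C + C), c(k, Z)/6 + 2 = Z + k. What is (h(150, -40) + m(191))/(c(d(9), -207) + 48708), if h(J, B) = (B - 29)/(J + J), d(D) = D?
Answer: 77/4750800 ≈ 1.6208e-5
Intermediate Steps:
h(J, B) = (-29 + B)/(2*J) (h(J, B) = (-29 + B)/((2*J)) = (-29 + B)*(1/(2*J)) = (-29 + B)/(2*J))
c(k, Z) = -12 + 6*Z + 6*k (c(k, Z) = -12 + 6*(Z + k) = -12 + (6*Z + 6*k) = -12 + 6*Z + 6*k)
m(C) = 1 (m(C) = (2*C)/((2*C)) = (2*C)*(1/(2*C)) = 1)
(h(150, -40) + m(191))/(c(d(9), -207) + 48708) = ((½)*(-29 - 40)/150 + 1)/((-12 + 6*(-207) + 6*9) + 48708) = ((½)*(1/150)*(-69) + 1)/((-12 - 1242 + 54) + 48708) = (-23/100 + 1)/(-1200 + 48708) = (77/100)/47508 = (77/100)*(1/47508) = 77/4750800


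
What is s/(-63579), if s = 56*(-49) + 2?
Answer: 914/21193 ≈ 0.043127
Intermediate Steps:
s = -2742 (s = -2744 + 2 = -2742)
s/(-63579) = -2742/(-63579) = -2742*(-1/63579) = 914/21193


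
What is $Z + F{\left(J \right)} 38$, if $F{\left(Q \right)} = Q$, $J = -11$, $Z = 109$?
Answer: $-309$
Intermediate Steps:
$Z + F{\left(J \right)} 38 = 109 - 418 = -309$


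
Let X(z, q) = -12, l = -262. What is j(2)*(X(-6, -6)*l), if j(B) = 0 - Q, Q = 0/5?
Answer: 0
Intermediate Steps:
Q = 0 (Q = 0*(⅕) = 0)
j(B) = 0 (j(B) = 0 - 1*0 = 0 + 0 = 0)
j(2)*(X(-6, -6)*l) = 0*(-12*(-262)) = 0*3144 = 0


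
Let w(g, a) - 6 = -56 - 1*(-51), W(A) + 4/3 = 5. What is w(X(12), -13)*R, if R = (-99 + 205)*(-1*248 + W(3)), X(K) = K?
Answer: -77698/3 ≈ -25899.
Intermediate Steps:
W(A) = 11/3 (W(A) = -4/3 + 5 = 11/3)
w(g, a) = 1 (w(g, a) = 6 + (-56 - 1*(-51)) = 6 + (-56 + 51) = 6 - 5 = 1)
R = -77698/3 (R = (-99 + 205)*(-1*248 + 11/3) = 106*(-248 + 11/3) = 106*(-733/3) = -77698/3 ≈ -25899.)
w(X(12), -13)*R = 1*(-77698/3) = -77698/3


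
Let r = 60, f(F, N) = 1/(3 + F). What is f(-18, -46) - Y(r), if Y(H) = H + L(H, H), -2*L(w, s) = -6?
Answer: -946/15 ≈ -63.067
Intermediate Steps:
L(w, s) = 3 (L(w, s) = -½*(-6) = 3)
Y(H) = 3 + H (Y(H) = H + 3 = 3 + H)
f(-18, -46) - Y(r) = 1/(3 - 18) - (3 + 60) = 1/(-15) - 1*63 = -1/15 - 63 = -946/15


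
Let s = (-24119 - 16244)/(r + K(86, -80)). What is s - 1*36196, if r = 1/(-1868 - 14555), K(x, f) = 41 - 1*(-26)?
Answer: -40490788189/1100340 ≈ -36798.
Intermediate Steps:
K(x, f) = 67 (K(x, f) = 41 + 26 = 67)
r = -1/16423 (r = 1/(-16423) = -1/16423 ≈ -6.0890e-5)
s = -662881549/1100340 (s = (-24119 - 16244)/(-1/16423 + 67) = -40363/1100340/16423 = -40363*16423/1100340 = -662881549/1100340 ≈ -602.43)
s - 1*36196 = -662881549/1100340 - 1*36196 = -662881549/1100340 - 36196 = -40490788189/1100340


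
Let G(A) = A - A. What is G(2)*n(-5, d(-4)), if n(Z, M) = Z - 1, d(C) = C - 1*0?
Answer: 0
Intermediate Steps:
G(A) = 0
d(C) = C (d(C) = C + 0 = C)
n(Z, M) = -1 + Z
G(2)*n(-5, d(-4)) = 0*(-1 - 5) = 0*(-6) = 0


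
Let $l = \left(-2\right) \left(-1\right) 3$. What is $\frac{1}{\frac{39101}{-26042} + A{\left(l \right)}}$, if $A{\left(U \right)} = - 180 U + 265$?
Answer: $- \frac{26042}{21263331} \approx -0.0012247$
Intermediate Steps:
$l = 6$ ($l = 2 \cdot 3 = 6$)
$A{\left(U \right)} = 265 - 180 U$
$\frac{1}{\frac{39101}{-26042} + A{\left(l \right)}} = \frac{1}{\frac{39101}{-26042} + \left(265 - 1080\right)} = \frac{1}{39101 \left(- \frac{1}{26042}\right) + \left(265 - 1080\right)} = \frac{1}{- \frac{39101}{26042} - 815} = \frac{1}{- \frac{21263331}{26042}} = - \frac{26042}{21263331}$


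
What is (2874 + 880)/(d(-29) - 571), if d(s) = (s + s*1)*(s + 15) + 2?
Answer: 3754/243 ≈ 15.449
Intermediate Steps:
d(s) = 2 + 2*s*(15 + s) (d(s) = (s + s)*(15 + s) + 2 = (2*s)*(15 + s) + 2 = 2*s*(15 + s) + 2 = 2 + 2*s*(15 + s))
(2874 + 880)/(d(-29) - 571) = (2874 + 880)/((2 + 2*(-29)² + 30*(-29)) - 571) = 3754/((2 + 2*841 - 870) - 571) = 3754/((2 + 1682 - 870) - 571) = 3754/(814 - 571) = 3754/243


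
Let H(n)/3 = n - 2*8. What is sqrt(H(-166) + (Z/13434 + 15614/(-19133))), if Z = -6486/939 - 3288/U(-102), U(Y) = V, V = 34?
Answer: I*sqrt(708342917592202541818563)/35991345099 ≈ 23.384*I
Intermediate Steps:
U(Y) = 34
H(n) = -48 + 3*n (H(n) = 3*(n - 2*8) = 3*(n - 16) = 3*(-16 + n) = -48 + 3*n)
Z = -551326/5321 (Z = -6486/939 - 3288/34 = -6486*1/939 - 3288*1/34 = -2162/313 - 1644/17 = -551326/5321 ≈ -103.61)
sqrt(H(-166) + (Z/13434 + 15614/(-19133))) = sqrt((-48 + 3*(-166)) + (-551326/5321/13434 + 15614/(-19133))) = sqrt((-48 - 498) + (-551326/5321*1/13434 + 15614*(-1/19133))) = sqrt(-546 + (-275663/35741157 - 15614/19133)) = sqrt(-546 - 563336685577/683835556881) = sqrt(-373937550742603/683835556881) = I*sqrt(708342917592202541818563)/35991345099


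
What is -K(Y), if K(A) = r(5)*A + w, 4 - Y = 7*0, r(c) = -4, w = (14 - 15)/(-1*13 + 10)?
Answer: 47/3 ≈ 15.667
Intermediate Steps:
w = 1/3 (w = -1/(-13 + 10) = -1/(-3) = -1*(-1/3) = 1/3 ≈ 0.33333)
Y = 4 (Y = 4 - 7*0 = 4 - 1*0 = 4 + 0 = 4)
K(A) = 1/3 - 4*A (K(A) = -4*A + 1/3 = 1/3 - 4*A)
-K(Y) = -(1/3 - 4*4) = -(1/3 - 16) = -1*(-47/3) = 47/3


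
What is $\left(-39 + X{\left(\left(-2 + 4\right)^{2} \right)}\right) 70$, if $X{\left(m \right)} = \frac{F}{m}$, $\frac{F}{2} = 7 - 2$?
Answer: $-2555$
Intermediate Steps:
$F = 10$ ($F = 2 \left(7 - 2\right) = 2 \cdot 5 = 10$)
$X{\left(m \right)} = \frac{10}{m}$
$\left(-39 + X{\left(\left(-2 + 4\right)^{2} \right)}\right) 70 = \left(-39 + \frac{10}{\left(-2 + 4\right)^{2}}\right) 70 = \left(-39 + \frac{10}{2^{2}}\right) 70 = \left(-39 + \frac{10}{4}\right) 70 = \left(-39 + 10 \cdot \frac{1}{4}\right) 70 = \left(-39 + \frac{5}{2}\right) 70 = \left(- \frac{73}{2}\right) 70 = -2555$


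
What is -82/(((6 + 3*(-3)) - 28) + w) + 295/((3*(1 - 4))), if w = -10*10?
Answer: -37907/1179 ≈ -32.152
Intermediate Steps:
w = -100
-82/(((6 + 3*(-3)) - 28) + w) + 295/((3*(1 - 4))) = -82/(((6 + 3*(-3)) - 28) - 100) + 295/((3*(1 - 4))) = -82/(((6 - 9) - 28) - 100) + 295/((3*(-3))) = -82/((-3 - 28) - 100) + 295/(-9) = -82/(-31 - 100) + 295*(-⅑) = -82/(-131) - 295/9 = -82*(-1/131) - 295/9 = 82/131 - 295/9 = -37907/1179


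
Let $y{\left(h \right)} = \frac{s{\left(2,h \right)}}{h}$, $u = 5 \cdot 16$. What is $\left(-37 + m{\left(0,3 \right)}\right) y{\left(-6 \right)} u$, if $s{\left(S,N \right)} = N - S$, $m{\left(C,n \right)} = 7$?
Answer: $-3200$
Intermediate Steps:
$u = 80$
$y{\left(h \right)} = \frac{-2 + h}{h}$ ($y{\left(h \right)} = \frac{h - 2}{h} = \frac{-2 + h}{h}$)
$\left(-37 + m{\left(0,3 \right)}\right) y{\left(-6 \right)} u = \left(-37 + 7\right) \frac{-2 - 6}{-6} \cdot 80 = - 30 \left(\left(- \frac{1}{6}\right) \left(-8\right)\right) 80 = \left(-30\right) \frac{4}{3} \cdot 80 = \left(-40\right) 80 = -3200$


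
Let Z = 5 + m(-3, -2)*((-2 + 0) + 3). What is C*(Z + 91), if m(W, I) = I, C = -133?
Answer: -12502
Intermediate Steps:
Z = 3 (Z = 5 - 2*((-2 + 0) + 3) = 5 - 2*(-2 + 3) = 5 - 2*1 = 5 - 2 = 3)
C*(Z + 91) = -133*(3 + 91) = -133*94 = -12502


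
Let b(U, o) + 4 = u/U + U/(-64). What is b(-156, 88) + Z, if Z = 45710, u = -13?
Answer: 2194009/48 ≈ 45709.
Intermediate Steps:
b(U, o) = -4 - 13/U - U/64 (b(U, o) = -4 + (-13/U + U/(-64)) = -4 + (-13/U + U*(-1/64)) = -4 + (-13/U - U/64) = -4 - 13/U - U/64)
b(-156, 88) + Z = (-4 - 13/(-156) - 1/64*(-156)) + 45710 = (-4 - 13*(-1/156) + 39/16) + 45710 = (-4 + 1/12 + 39/16) + 45710 = -71/48 + 45710 = 2194009/48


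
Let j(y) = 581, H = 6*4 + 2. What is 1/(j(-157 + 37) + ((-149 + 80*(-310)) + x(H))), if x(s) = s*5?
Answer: -1/24238 ≈ -4.1258e-5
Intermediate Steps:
H = 26 (H = 24 + 2 = 26)
x(s) = 5*s
1/(j(-157 + 37) + ((-149 + 80*(-310)) + x(H))) = 1/(581 + ((-149 + 80*(-310)) + 5*26)) = 1/(581 + ((-149 - 24800) + 130)) = 1/(581 + (-24949 + 130)) = 1/(581 - 24819) = 1/(-24238) = -1/24238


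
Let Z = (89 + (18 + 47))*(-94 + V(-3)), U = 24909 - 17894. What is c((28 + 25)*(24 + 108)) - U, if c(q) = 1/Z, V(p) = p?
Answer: -104790071/14938 ≈ -7015.0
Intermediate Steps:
U = 7015
Z = -14938 (Z = (89 + (18 + 47))*(-94 - 3) = (89 + 65)*(-97) = 154*(-97) = -14938)
c(q) = -1/14938 (c(q) = 1/(-14938) = -1/14938)
c((28 + 25)*(24 + 108)) - U = -1/14938 - 1*7015 = -1/14938 - 7015 = -104790071/14938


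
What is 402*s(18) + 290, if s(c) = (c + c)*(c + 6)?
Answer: 347618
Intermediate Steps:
s(c) = 2*c*(6 + c) (s(c) = (2*c)*(6 + c) = 2*c*(6 + c))
402*s(18) + 290 = 402*(2*18*(6 + 18)) + 290 = 402*(2*18*24) + 290 = 402*864 + 290 = 347328 + 290 = 347618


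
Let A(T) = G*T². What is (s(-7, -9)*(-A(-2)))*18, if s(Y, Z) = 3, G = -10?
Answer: 2160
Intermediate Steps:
A(T) = -10*T²
(s(-7, -9)*(-A(-2)))*18 = (3*(-(-10)*(-2)²))*18 = (3*(-(-10)*4))*18 = (3*(-1*(-40)))*18 = (3*40)*18 = 120*18 = 2160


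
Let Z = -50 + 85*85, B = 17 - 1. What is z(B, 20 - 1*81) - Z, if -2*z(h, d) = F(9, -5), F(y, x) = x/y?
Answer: -129145/18 ≈ -7174.7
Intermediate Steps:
B = 16
Z = 7175 (Z = -50 + 7225 = 7175)
z(h, d) = 5/18 (z(h, d) = -(-5)/(2*9) = -½*(-5/9) = 5/18)
z(B, 20 - 1*81) - Z = 5/18 - 1*7175 = 5/18 - 7175 = -129145/18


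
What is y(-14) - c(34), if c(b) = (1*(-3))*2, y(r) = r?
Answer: -8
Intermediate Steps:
c(b) = -6 (c(b) = -3*2 = -6)
y(-14) - c(34) = -14 - 1*(-6) = -14 + 6 = -8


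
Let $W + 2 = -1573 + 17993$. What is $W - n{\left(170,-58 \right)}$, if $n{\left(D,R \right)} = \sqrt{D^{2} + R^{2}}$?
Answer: $16418 - 2 \sqrt{8066} \approx 16238.0$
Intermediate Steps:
$W = 16418$ ($W = -2 + \left(-1573 + 17993\right) = -2 + 16420 = 16418$)
$W - n{\left(170,-58 \right)} = 16418 - \sqrt{170^{2} + \left(-58\right)^{2}} = 16418 - \sqrt{28900 + 3364} = 16418 - \sqrt{32264} = 16418 - 2 \sqrt{8066}$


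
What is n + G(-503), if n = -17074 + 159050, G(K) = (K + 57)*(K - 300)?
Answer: 500114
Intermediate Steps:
G(K) = (-300 + K)*(57 + K) (G(K) = (57 + K)*(-300 + K) = (-300 + K)*(57 + K))
n = 141976
n + G(-503) = 141976 + (-17100 + (-503)² - 243*(-503)) = 141976 + (-17100 + 253009 + 122229) = 141976 + 358138 = 500114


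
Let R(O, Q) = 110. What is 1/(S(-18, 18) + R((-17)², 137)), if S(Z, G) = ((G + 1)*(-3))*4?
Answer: -1/118 ≈ -0.0084746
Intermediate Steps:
S(Z, G) = -12 - 12*G (S(Z, G) = ((1 + G)*(-3))*4 = (-3 - 3*G)*4 = -12 - 12*G)
1/(S(-18, 18) + R((-17)², 137)) = 1/((-12 - 12*18) + 110) = 1/((-12 - 216) + 110) = 1/(-228 + 110) = 1/(-118) = -1/118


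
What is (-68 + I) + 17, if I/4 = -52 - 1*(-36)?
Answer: -115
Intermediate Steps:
I = -64 (I = 4*(-52 - 1*(-36)) = 4*(-52 + 36) = 4*(-16) = -64)
(-68 + I) + 17 = (-68 - 64) + 17 = -132 + 17 = -115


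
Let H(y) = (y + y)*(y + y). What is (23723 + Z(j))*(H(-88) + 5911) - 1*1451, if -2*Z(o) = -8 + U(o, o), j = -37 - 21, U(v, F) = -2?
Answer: 875253285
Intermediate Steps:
j = -58
H(y) = 4*y² (H(y) = (2*y)*(2*y) = 4*y²)
Z(o) = 5 (Z(o) = -(-8 - 2)/2 = -½*(-10) = 5)
(23723 + Z(j))*(H(-88) + 5911) - 1*1451 = (23723 + 5)*(4*(-88)² + 5911) - 1*1451 = 23728*(4*7744 + 5911) - 1451 = 23728*(30976 + 5911) - 1451 = 23728*36887 - 1451 = 875254736 - 1451 = 875253285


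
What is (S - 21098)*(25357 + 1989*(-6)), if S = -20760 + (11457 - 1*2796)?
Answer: -445603331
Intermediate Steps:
S = -12099 (S = -20760 + (11457 - 2796) = -20760 + 8661 = -12099)
(S - 21098)*(25357 + 1989*(-6)) = (-12099 - 21098)*(25357 + 1989*(-6)) = -33197*(25357 - 11934) = -33197*13423 = -445603331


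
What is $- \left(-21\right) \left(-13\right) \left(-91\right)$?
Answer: $24843$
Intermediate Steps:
$- \left(-21\right) \left(-13\right) \left(-91\right) = - 273 \left(-91\right) = \left(-1\right) \left(-24843\right) = 24843$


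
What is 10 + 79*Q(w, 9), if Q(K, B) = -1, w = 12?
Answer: -69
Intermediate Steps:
10 + 79*Q(w, 9) = 10 + 79*(-1) = 10 - 79 = -69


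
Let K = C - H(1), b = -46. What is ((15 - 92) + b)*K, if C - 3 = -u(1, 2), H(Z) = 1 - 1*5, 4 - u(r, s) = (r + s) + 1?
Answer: -861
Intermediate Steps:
u(r, s) = 3 - r - s (u(r, s) = 4 - ((r + s) + 1) = 4 - (1 + r + s) = 4 + (-1 - r - s) = 3 - r - s)
H(Z) = -4 (H(Z) = 1 - 5 = -4)
C = 3 (C = 3 - (3 - 1*1 - 1*2) = 3 - (3 - 1 - 2) = 3 - 1*0 = 3 + 0 = 3)
K = 7 (K = 3 - 1*(-4) = 3 + 4 = 7)
((15 - 92) + b)*K = ((15 - 92) - 46)*7 = (-77 - 46)*7 = -123*7 = -861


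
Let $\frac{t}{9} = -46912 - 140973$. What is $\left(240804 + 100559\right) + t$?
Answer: $-1349602$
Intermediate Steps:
$t = -1690965$ ($t = 9 \left(-46912 - 140973\right) = 9 \left(-187885\right) = -1690965$)
$\left(240804 + 100559\right) + t = \left(240804 + 100559\right) - 1690965 = 341363 - 1690965 = -1349602$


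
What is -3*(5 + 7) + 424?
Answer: 388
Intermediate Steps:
-3*(5 + 7) + 424 = -3*12 + 424 = -36 + 424 = 388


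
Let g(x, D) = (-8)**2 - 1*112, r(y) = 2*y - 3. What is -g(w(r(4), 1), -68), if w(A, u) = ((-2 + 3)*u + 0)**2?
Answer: 48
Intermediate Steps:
r(y) = -3 + 2*y
w(A, u) = u**2 (w(A, u) = (1*u + 0)**2 = (u + 0)**2 = u**2)
g(x, D) = -48 (g(x, D) = 64 - 112 = -48)
-g(w(r(4), 1), -68) = -1*(-48) = 48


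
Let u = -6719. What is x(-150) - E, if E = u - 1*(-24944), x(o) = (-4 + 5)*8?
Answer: -18217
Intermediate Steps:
x(o) = 8 (x(o) = 1*8 = 8)
E = 18225 (E = -6719 - 1*(-24944) = -6719 + 24944 = 18225)
x(-150) - E = 8 - 1*18225 = 8 - 18225 = -18217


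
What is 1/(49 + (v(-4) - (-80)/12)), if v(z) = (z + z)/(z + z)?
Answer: 3/170 ≈ 0.017647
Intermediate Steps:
v(z) = 1 (v(z) = (2*z)/((2*z)) = (2*z)*(1/(2*z)) = 1)
1/(49 + (v(-4) - (-80)/12)) = 1/(49 + (1 - (-80)/12)) = 1/(49 + (1 - 10*(-⅔))) = 1/(49 + (1 + 20/3)) = 1/(49 + 23/3) = 1/(170/3) = 3/170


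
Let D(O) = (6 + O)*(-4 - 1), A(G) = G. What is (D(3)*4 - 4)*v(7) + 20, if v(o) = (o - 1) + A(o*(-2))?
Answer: 1492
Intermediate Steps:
D(O) = -30 - 5*O (D(O) = (6 + O)*(-5) = -30 - 5*O)
v(o) = -1 - o (v(o) = (o - 1) + o*(-2) = (-1 + o) - 2*o = -1 - o)
(D(3)*4 - 4)*v(7) + 20 = ((-30 - 5*3)*4 - 4)*(-1 - 1*7) + 20 = ((-30 - 15)*4 - 4)*(-1 - 7) + 20 = (-45*4 - 4)*(-8) + 20 = (-180 - 4)*(-8) + 20 = -184*(-8) + 20 = 1472 + 20 = 1492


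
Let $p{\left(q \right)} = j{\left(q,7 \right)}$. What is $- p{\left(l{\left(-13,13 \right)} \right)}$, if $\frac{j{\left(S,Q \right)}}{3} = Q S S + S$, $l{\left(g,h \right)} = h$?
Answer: $-3588$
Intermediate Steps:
$j{\left(S,Q \right)} = 3 S + 3 Q S^{2}$ ($j{\left(S,Q \right)} = 3 \left(Q S S + S\right) = 3 \left(Q S^{2} + S\right) = 3 \left(S + Q S^{2}\right) = 3 S + 3 Q S^{2}$)
$p{\left(q \right)} = 3 q \left(1 + 7 q\right)$
$- p{\left(l{\left(-13,13 \right)} \right)} = - 3 \cdot 13 \left(1 + 7 \cdot 13\right) = - 3 \cdot 13 \left(1 + 91\right) = - 3 \cdot 13 \cdot 92 = \left(-1\right) 3588 = -3588$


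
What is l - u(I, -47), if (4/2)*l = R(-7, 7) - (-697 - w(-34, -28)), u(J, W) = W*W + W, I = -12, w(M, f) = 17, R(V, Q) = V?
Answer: -3617/2 ≈ -1808.5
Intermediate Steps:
u(J, W) = W + W² (u(J, W) = W² + W = W + W²)
l = 707/2 (l = (-7 - (-697 - 1*17))/2 = (-7 - (-697 - 17))/2 = (-7 - 1*(-714))/2 = (-7 + 714)/2 = (½)*707 = 707/2 ≈ 353.50)
l - u(I, -47) = 707/2 - (-47)*(1 - 47) = 707/2 - (-47)*(-46) = 707/2 - 1*2162 = 707/2 - 2162 = -3617/2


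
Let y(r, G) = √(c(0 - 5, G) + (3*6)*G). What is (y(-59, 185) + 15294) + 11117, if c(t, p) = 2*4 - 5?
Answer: 26411 + √3333 ≈ 26469.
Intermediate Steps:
c(t, p) = 3 (c(t, p) = 8 - 5 = 3)
y(r, G) = √(3 + 18*G) (y(r, G) = √(3 + (3*6)*G) = √(3 + 18*G))
(y(-59, 185) + 15294) + 11117 = (√(3 + 18*185) + 15294) + 11117 = (√(3 + 3330) + 15294) + 11117 = (√3333 + 15294) + 11117 = (15294 + √3333) + 11117 = 26411 + √3333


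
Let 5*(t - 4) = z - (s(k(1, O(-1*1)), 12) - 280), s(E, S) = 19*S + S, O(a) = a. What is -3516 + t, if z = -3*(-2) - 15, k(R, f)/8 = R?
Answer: -17529/5 ≈ -3505.8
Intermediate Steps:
k(R, f) = 8*R
s(E, S) = 20*S
z = -9 (z = 6 - 15 = -9)
t = 51/5 (t = 4 + (-9 - (20*12 - 280))/5 = 4 + (-9 - (240 - 280))/5 = 4 + (-9 - 1*(-40))/5 = 4 + (-9 + 40)/5 = 4 + (1/5)*31 = 4 + 31/5 = 51/5 ≈ 10.200)
-3516 + t = -3516 + 51/5 = -17529/5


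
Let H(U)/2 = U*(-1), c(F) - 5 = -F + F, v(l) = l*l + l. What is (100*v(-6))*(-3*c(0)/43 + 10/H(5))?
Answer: -174000/43 ≈ -4046.5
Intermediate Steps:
v(l) = l + l² (v(l) = l² + l = l + l²)
c(F) = 5 (c(F) = 5 + (-F + F) = 5 + 0 = 5)
H(U) = -2*U (H(U) = 2*(U*(-1)) = 2*(-U) = -2*U)
(100*v(-6))*(-3*c(0)/43 + 10/H(5)) = (100*(-6*(1 - 6)))*(-3*5/43 + 10/((-2*5))) = (100*(-6*(-5)))*(-15*1/43 + 10/(-10)) = (100*30)*(-15/43 + 10*(-⅒)) = 3000*(-15/43 - 1) = 3000*(-58/43) = -174000/43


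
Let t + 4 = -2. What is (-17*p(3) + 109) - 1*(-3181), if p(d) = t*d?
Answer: 3596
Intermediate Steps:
t = -6 (t = -4 - 2 = -6)
p(d) = -6*d
(-17*p(3) + 109) - 1*(-3181) = (-(-102)*3 + 109) - 1*(-3181) = (-17*(-18) + 109) + 3181 = (306 + 109) + 3181 = 415 + 3181 = 3596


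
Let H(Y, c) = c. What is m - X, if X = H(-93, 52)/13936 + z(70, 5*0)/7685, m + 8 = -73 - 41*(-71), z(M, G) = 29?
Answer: 200986067/71020 ≈ 2830.0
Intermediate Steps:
m = 2830 (m = -8 + (-73 - 41*(-71)) = -8 + (-73 + 2911) = -8 + 2838 = 2830)
X = 533/71020 (X = 52/13936 + 29/7685 = 52*(1/13936) + 29*(1/7685) = 1/268 + 1/265 = 533/71020 ≈ 0.0075049)
m - X = 2830 - 1*533/71020 = 2830 - 533/71020 = 200986067/71020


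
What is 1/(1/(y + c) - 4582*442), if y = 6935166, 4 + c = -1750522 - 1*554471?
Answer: -4630169/9377221986235 ≈ -4.9377e-7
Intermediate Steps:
c = -2304997 (c = -4 + (-1750522 - 1*554471) = -4 + (-1750522 - 554471) = -4 - 2304993 = -2304997)
1/(1/(y + c) - 4582*442) = 1/(1/(6935166 - 2304997) - 4582*442) = 1/(1/4630169 - 2025244) = 1/(-9377221986235/4630169) = -4630169/9377221986235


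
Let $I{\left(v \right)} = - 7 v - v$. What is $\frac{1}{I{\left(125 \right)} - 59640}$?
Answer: $- \frac{1}{60640} \approx -1.6491 \cdot 10^{-5}$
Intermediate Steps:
$I{\left(v \right)} = - 8 v$
$\frac{1}{I{\left(125 \right)} - 59640} = \frac{1}{\left(-8\right) 125 - 59640} = \frac{1}{-1000 - 59640} = \frac{1}{-60640} = - \frac{1}{60640}$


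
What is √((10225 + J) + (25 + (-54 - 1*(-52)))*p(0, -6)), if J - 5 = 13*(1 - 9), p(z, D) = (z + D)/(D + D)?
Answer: 5*√1622/2 ≈ 100.69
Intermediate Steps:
p(z, D) = (D + z)/(2*D) (p(z, D) = (D + z)/((2*D)) = (D + z)*(1/(2*D)) = (D + z)/(2*D))
J = -99 (J = 5 + 13*(1 - 9) = 5 + 13*(-8) = 5 - 104 = -99)
√((10225 + J) + (25 + (-54 - 1*(-52)))*p(0, -6)) = √((10225 - 99) + (25 + (-54 - 1*(-52)))*((½)*(-6 + 0)/(-6))) = √(10126 + (25 + (-54 + 52))*((½)*(-⅙)*(-6))) = √(10126 + (25 - 2)*(½)) = √(10126 + 23*(½)) = √(10126 + 23/2) = √(20275/2) = 5*√1622/2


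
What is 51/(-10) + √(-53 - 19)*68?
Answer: -51/10 + 408*I*√2 ≈ -5.1 + 577.0*I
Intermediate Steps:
51/(-10) + √(-53 - 19)*68 = 51*(-⅒) + √(-72)*68 = -51/10 + (6*I*√2)*68 = -51/10 + 408*I*√2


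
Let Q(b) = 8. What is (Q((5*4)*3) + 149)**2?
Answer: 24649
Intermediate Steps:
(Q((5*4)*3) + 149)**2 = (8 + 149)**2 = 157**2 = 24649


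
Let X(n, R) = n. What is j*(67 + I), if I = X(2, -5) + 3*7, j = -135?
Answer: -12150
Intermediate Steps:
I = 23 (I = 2 + 3*7 = 2 + 21 = 23)
j*(67 + I) = -135*(67 + 23) = -135*90 = -12150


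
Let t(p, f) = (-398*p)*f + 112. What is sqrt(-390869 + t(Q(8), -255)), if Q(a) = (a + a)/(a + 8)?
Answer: I*sqrt(289267) ≈ 537.84*I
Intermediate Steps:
Q(a) = 2*a/(8 + a) (Q(a) = (2*a)/(8 + a) = 2*a/(8 + a))
t(p, f) = 112 - 398*f*p (t(p, f) = -398*f*p + 112 = 112 - 398*f*p)
sqrt(-390869 + t(Q(8), -255)) = sqrt(-390869 + (112 - 398*(-255)*2*8/(8 + 8))) = sqrt(-390869 + (112 - 398*(-255)*2*8/16)) = sqrt(-390869 + (112 - 398*(-255)*2*8*(1/16))) = sqrt(-390869 + (112 - 398*(-255)*1)) = sqrt(-390869 + (112 + 101490)) = sqrt(-390869 + 101602) = sqrt(-289267) = I*sqrt(289267)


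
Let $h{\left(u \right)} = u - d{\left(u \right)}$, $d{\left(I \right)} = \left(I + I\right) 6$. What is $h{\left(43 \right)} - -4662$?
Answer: $4189$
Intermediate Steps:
$d{\left(I \right)} = 12 I$ ($d{\left(I \right)} = 2 I 6 = 12 I$)
$h{\left(u \right)} = - 11 u$ ($h{\left(u \right)} = u - 12 u = - 11 u$)
$h{\left(43 \right)} - -4662 = \left(-11\right) 43 - -4662 = -473 + 4662 = 4189$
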